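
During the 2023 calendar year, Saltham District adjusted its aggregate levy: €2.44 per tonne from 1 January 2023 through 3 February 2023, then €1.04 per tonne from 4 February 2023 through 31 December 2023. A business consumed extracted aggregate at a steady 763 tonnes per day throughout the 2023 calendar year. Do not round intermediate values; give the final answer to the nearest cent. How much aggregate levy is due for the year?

€325953.60

1 January – 3 February 2023: 34 days × 763 tonnes/day = 25,942 tonnes at €2.44/tonne → €63298.48
4 February – 31 December 2023: 331 days × 763 tonnes/day = 252,553 tonnes at €1.04/tonne → €262655.12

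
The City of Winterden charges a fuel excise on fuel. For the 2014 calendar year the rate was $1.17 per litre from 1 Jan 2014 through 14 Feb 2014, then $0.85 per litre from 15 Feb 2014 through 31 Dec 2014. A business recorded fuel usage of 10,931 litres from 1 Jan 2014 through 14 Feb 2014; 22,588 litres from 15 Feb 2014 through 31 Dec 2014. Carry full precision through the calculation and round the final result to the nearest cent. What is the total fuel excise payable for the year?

$31,989.07

1 Jan – 14 Feb 2014: 10,931 litres at $1.17/litre → $12,789.27
15 Feb – 31 Dec 2014: 22,588 litres at $0.85/litre → $19,199.80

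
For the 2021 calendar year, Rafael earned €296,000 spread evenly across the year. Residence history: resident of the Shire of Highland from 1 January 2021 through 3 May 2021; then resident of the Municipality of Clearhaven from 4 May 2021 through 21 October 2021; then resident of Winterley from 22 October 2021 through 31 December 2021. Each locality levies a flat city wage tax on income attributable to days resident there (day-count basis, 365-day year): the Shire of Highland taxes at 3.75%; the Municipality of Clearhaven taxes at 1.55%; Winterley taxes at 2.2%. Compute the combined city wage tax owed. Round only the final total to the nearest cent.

The Shire of Highland, 1 January – 3 May 2021: 123 days → €296,000 × 3.75% × 123/365 = €3,740.5479
The Municipality of Clearhaven, 4 May – 21 October 2021: 171 days → €296,000 × 1.55% × 171/365 = €2,149.4466
Winterley, 22 October – 31 December 2021: 71 days → €296,000 × 2.2% × 71/365 = €1,266.7178
Total = €7,156.7123

€7,156.71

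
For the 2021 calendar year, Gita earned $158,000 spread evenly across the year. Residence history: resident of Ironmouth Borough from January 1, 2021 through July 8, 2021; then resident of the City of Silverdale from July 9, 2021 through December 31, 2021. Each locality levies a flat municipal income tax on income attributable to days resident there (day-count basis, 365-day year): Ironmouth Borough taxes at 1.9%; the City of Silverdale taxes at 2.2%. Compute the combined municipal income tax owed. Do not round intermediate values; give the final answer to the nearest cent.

Ironmouth Borough, January 1 – July 8, 2021: 189 days → $158,000 × 1.9% × 189/365 = $1,554.4603
The City of Silverdale, July 9 – December 31, 2021: 176 days → $158,000 × 2.2% × 176/365 = $1,676.0986
Total = $3,230.5589

$3,230.56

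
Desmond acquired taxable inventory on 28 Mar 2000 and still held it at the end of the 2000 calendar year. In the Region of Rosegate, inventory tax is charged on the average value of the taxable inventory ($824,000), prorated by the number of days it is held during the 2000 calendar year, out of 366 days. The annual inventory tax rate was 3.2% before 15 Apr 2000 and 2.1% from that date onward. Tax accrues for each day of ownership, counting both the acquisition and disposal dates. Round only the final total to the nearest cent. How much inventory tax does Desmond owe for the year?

28 Mar – 14 Apr 2000: 18 days at 3.2% → $824,000 × 3.2% × 18/366 = $1,296.7869
15 Apr – 31 Dec 2000: 261 days at 2.1% → $824,000 × 2.1% × 261/366 = $12,339.7377
Total = $13,636.5246

$13,636.52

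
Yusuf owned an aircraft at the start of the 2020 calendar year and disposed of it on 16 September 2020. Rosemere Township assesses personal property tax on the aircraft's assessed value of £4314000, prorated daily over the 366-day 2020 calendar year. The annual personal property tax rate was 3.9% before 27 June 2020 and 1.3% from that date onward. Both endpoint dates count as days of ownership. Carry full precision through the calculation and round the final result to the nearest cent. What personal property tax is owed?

1 January – 26 June 2020: 178 days at 3.9% → £4314000 × 3.9% × 178/366 = £81824.5574
27 June – 16 September 2020: 82 days at 1.3% → £4314000 × 1.3% × 82/366 = £12564.8197
Total = £94389.3770

£94389.38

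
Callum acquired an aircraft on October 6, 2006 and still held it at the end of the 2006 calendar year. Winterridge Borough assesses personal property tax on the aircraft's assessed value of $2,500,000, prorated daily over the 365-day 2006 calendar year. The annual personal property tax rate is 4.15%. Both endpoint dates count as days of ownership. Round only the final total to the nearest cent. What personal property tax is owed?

$24,729.45

Days held (October 6 – December 31, 2006): 87 out of 365
Tax = $2,500,000 × 4.15% × 87/365 = $24,729.4521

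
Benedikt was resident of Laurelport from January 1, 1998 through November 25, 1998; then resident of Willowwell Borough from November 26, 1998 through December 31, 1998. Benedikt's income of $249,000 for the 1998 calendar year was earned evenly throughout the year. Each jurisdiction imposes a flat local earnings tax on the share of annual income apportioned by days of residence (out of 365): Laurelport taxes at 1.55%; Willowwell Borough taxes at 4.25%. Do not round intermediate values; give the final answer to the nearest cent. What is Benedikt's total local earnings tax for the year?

$4,522.59

Laurelport, January 1 – November 25, 1998: 329 days → $249,000 × 1.55% × 329/365 = $3,478.8370
Willowwell Borough, November 26 – December 31, 1998: 36 days → $249,000 × 4.25% × 36/365 = $1,043.7534
Total = $4,522.5904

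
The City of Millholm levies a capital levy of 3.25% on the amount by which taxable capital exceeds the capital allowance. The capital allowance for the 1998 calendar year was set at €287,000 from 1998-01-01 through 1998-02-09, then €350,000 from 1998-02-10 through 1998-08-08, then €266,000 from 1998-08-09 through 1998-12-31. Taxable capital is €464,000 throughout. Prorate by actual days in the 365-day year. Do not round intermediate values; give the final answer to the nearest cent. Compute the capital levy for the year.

€5,013.90

1998-01-01 to 1998-02-09: 40 days, exemption €287,000 → (€464,000 − €287,000) × 3.25% × 40/365 = €630.4110
1998-02-10 to 1998-08-08: 180 days, exemption €350,000 → (€464,000 − €350,000) × 3.25% × 180/365 = €1,827.1233
1998-08-09 to 1998-12-31: 145 days, exemption €266,000 → (€464,000 − €266,000) × 3.25% × 145/365 = €2,556.3699
Total = €5,013.9041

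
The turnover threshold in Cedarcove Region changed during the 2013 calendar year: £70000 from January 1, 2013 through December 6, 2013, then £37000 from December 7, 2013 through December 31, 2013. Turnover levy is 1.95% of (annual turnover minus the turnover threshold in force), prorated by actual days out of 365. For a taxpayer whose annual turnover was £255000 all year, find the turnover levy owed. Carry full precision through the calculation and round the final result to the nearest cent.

January 1 – December 6, 2013: 340 days, exemption £70000 → (£255000 − £70000) × 1.95% × 340/365 = £3360.4110
December 7 – December 31, 2013: 25 days, exemption £37000 → (£255000 − £37000) × 1.95% × 25/365 = £291.1644
Total = £3651.5753

£3651.58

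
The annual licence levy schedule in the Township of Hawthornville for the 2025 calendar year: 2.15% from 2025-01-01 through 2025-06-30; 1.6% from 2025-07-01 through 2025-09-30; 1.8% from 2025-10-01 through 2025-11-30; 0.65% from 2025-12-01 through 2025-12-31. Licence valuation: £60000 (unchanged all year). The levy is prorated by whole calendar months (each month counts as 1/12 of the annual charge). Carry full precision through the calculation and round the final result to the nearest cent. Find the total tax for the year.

£1097.50

2025-01-01 to 2025-06-30: 6 months at 2.15% → £60000 × 2.15% × 6/12 = £645.0000
2025-07-01 to 2025-09-30: 3 months at 1.6% → £60000 × 1.6% × 3/12 = £240.0000
2025-10-01 to 2025-11-30: 2 months at 1.8% → £60000 × 1.8% × 2/12 = £180.0000
2025-12-01 to 2025-12-31: 1 month at 0.65% → £60000 × 0.65% × 1/12 = £32.5000
Total = £1097.5000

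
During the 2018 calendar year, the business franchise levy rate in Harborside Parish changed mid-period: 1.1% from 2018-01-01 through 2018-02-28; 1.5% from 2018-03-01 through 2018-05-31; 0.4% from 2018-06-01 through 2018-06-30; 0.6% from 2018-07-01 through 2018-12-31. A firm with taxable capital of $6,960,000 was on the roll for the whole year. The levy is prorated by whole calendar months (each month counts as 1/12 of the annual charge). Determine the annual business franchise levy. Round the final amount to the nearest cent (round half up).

$62,060.00

2018-01-01 to 2018-02-28: 2 months at 1.1% → $6,960,000 × 1.1% × 2/12 = $12,760.0000
2018-03-01 to 2018-05-31: 3 months at 1.5% → $6,960,000 × 1.5% × 3/12 = $26,100.0000
2018-06-01 to 2018-06-30: 1 month at 0.4% → $6,960,000 × 0.4% × 1/12 = $2,320.0000
2018-07-01 to 2018-12-31: 6 months at 0.6% → $6,960,000 × 0.6% × 6/12 = $20,880.0000
Total = $62,060.0000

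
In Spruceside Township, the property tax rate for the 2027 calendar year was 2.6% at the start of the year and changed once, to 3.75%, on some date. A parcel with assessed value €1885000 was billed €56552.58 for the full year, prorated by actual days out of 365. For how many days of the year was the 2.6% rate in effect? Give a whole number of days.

Let d = days at the first rate; then 365 − d days at the second rate.
€1885000 × [2.6%·d + 3.75%·(365−d)] / 365 = €56552.58
Solving gives d = 238, so the new rate took effect on August 27, 2027.

238 days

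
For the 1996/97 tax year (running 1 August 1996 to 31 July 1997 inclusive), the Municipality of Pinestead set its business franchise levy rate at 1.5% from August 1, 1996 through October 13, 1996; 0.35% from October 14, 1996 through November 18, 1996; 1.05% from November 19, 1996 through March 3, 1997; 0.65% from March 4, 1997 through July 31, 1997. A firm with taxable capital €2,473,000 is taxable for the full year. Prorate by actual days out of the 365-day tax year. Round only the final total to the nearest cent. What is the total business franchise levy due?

€22,450.10

August 1 – October 13, 1996: 74 days at 1.5% → €2,473,000 × 1.5% × 74/365 = €7,520.6301
October 14 – November 18, 1996: 36 days at 0.35% → €2,473,000 × 0.35% × 36/365 = €853.6932
November 19, 1996 – March 3, 1997: 105 days at 1.05% → €2,473,000 × 1.05% × 105/365 = €7,469.8151
March 4 – July 31, 1997: 150 days at 0.65% → €2,473,000 × 0.65% × 150/365 = €6,605.9589
Total = €22,450.0973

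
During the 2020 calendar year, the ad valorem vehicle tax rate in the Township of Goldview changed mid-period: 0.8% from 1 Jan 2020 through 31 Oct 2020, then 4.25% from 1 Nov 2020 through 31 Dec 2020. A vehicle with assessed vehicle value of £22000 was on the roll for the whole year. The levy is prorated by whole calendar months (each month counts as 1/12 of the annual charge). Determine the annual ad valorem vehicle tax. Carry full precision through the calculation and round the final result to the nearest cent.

1 Jan – 31 Oct 2020: 10 months at 0.8% → £22000 × 0.8% × 10/12 = £146.6667
1 Nov – 31 Dec 2020: 2 months at 4.25% → £22000 × 4.25% × 2/12 = £155.8333
Total = £302.5000

£302.50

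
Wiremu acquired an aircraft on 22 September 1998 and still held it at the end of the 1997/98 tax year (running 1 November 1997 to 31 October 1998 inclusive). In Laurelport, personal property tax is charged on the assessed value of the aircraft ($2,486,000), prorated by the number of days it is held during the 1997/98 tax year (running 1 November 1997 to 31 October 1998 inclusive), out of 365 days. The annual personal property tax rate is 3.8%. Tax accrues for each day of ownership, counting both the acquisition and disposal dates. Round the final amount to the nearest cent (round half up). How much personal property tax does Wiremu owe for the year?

$10,352.66

Days held (22 September – 31 October 1998): 40 out of 365
Tax = $2,486,000 × 3.8% × 40/365 = $10,352.6575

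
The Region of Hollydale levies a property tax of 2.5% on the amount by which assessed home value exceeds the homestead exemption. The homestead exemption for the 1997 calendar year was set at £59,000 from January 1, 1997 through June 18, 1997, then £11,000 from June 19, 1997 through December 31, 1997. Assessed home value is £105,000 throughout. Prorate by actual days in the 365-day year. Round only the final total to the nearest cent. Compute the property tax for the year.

January 1 – June 18, 1997: 169 days, exemption £59,000 → (£105,000 − £59,000) × 2.5% × 169/365 = £532.4658
June 19 – December 31, 1997: 196 days, exemption £11,000 → (£105,000 − £11,000) × 2.5% × 196/365 = £1,261.9178
Total = £1,794.3836

£1,794.38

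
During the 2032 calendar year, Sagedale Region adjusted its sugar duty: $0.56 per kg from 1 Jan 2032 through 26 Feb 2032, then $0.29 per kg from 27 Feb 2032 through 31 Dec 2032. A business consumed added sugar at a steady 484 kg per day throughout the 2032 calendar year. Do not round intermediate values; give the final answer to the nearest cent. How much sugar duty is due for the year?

1 Jan – 26 Feb 2032: 57 days × 484 kg/day = 27,588 kg at $0.56/kg → $15,449.28
27 Feb – 31 Dec 2032: 309 days × 484 kg/day = 149,556 kg at $0.29/kg → $43,371.24

$58,820.52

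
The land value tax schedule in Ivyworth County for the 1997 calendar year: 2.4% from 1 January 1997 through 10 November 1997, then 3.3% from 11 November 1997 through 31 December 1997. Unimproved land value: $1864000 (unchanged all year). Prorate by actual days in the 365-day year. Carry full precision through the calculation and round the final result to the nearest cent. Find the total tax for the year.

$47080.04

1 January – 10 November 1997: 314 days at 2.4% → $1864000 × 2.4% × 314/365 = $38485.2164
11 November – 31 December 1997: 51 days at 3.3% → $1864000 × 3.3% × 51/365 = $8594.8274
Total = $47080.0438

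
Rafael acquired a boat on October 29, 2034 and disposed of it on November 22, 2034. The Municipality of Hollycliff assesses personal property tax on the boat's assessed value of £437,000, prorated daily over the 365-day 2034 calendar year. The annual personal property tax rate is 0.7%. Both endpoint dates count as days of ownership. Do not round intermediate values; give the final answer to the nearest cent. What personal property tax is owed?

£209.52

Days held (October 29 – November 22, 2034): 25 out of 365
Tax = £437,000 × 0.7% × 25/365 = £209.5205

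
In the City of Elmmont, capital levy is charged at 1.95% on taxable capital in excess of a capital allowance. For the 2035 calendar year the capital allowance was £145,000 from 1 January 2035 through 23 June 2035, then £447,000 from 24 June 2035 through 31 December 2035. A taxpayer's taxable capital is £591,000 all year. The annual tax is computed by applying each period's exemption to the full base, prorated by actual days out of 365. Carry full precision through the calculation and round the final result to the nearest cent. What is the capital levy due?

£5,615.36

1 January – 23 June 2035: 174 days, exemption £145,000 → (£591,000 − £145,000) × 1.95% × 174/365 = £4,145.9671
24 June – 31 December 2035: 191 days, exemption £447,000 → (£591,000 − £447,000) × 1.95% × 191/365 = £1,469.3918
Total = £5,615.3589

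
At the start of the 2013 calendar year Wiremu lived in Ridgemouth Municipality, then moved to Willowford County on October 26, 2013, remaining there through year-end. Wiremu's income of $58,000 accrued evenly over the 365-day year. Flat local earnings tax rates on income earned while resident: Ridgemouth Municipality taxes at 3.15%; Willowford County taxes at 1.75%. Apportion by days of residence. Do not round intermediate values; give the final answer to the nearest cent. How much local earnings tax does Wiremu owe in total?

$1,677.95

Ridgemouth Municipality, January 1 – October 25, 2013: 298 days → $58,000 × 3.15% × 298/365 = $1,491.6329
Willowford County, October 26 – December 31, 2013: 67 days → $58,000 × 1.75% × 67/365 = $186.3151
Total = $1,677.9479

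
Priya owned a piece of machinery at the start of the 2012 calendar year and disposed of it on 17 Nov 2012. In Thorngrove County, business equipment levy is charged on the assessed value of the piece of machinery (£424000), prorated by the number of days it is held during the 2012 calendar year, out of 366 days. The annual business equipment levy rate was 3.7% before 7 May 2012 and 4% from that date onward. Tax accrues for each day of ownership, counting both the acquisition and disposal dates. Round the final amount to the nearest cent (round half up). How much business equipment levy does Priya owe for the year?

£14479.72

1 Jan – 6 May 2012: 127 days at 3.7% → £424000 × 3.7% × 127/366 = £5443.6503
7 May – 17 Nov 2012: 195 days at 4% → £424000 × 4% × 195/366 = £9036.0656
Total = £14479.7158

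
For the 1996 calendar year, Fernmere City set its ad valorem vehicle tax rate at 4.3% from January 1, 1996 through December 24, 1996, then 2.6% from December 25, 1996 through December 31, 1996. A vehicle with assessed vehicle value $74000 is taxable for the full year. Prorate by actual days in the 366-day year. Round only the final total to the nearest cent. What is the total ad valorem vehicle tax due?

January 1 – December 24, 1996: 359 days at 4.3% → $74000 × 4.3% × 359/366 = $3121.1421
December 25 – December 31, 1996: 7 days at 2.6% → $74000 × 2.6% × 7/366 = $36.7978
Total = $3157.9399

$3157.94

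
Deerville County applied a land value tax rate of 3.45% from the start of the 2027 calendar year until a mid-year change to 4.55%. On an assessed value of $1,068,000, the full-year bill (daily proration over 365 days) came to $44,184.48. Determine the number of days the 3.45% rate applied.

137 days

Let d = days at the first rate; then 365 − d days at the second rate.
$1,068,000 × [3.45%·d + 4.55%·(365−d)] / 365 = $44,184.48
Solving gives d = 137, so the new rate took effect on 18 May 2027.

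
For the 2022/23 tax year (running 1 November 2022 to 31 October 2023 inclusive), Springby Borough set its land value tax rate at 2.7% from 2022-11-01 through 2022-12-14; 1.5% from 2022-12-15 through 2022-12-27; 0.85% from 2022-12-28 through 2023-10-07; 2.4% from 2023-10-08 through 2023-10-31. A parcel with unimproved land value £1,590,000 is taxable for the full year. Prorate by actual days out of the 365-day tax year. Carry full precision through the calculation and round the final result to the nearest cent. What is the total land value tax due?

£19,049.51

2022-11-01 to 2022-12-14: 44 days at 2.7% → £1,590,000 × 2.7% × 44/365 = £5,175.1233
2022-12-15 to 2022-12-27: 13 days at 1.5% → £1,590,000 × 1.5% × 13/365 = £849.4521
2022-12-28 to 2023-10-07: 284 days at 0.85% → £1,590,000 × 0.85% × 284/365 = £10,515.7808
2023-10-08 to 2023-10-31: 24 days at 2.4% → £1,590,000 × 2.4% × 24/365 = £2,509.1507
Total = £19,049.5068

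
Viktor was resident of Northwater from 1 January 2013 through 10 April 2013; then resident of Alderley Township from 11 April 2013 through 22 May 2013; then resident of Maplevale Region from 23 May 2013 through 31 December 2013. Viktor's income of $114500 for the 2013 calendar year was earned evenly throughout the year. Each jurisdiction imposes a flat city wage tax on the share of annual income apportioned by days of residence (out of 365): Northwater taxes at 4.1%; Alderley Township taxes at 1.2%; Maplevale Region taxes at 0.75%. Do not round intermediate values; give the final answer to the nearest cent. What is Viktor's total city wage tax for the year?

$1968.93

Northwater, 1 January – 10 April 2013: 100 days → $114500 × 4.1% × 100/365 = $1286.1644
Alderley Township, 11 April – 22 May 2013: 42 days → $114500 × 1.2% × 42/365 = $158.1041
Maplevale Region, 23 May – 31 December 2013: 223 days → $114500 × 0.75% × 223/365 = $524.6610
Total = $1968.9295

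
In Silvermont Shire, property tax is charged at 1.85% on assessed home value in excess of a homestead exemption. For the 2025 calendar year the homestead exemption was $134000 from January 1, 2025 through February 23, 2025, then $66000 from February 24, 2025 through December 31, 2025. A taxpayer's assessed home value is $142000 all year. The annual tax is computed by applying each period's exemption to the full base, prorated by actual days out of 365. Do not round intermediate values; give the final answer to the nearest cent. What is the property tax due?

January 1 – February 23, 2025: 54 days, exemption $134000 → ($142000 − $134000) × 1.85% × 54/365 = $21.8959
February 24 – December 31, 2025: 311 days, exemption $66000 → ($142000 − $66000) × 1.85% × 311/365 = $1197.9890
Total = $1219.8849

$1219.88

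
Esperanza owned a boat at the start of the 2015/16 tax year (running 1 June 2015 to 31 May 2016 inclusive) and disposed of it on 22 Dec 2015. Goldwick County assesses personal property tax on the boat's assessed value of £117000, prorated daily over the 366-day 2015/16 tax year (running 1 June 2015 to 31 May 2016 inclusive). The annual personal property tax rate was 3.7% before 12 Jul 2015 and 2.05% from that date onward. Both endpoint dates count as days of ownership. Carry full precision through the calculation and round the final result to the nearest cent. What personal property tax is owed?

1 Jun – 11 Jul 2015: 41 days at 3.7% → £117000 × 3.7% × 41/366 = £484.9426
12 Jul – 22 Dec 2015: 164 days at 2.05% → £117000 × 2.05% × 164/366 = £1074.7377
Total = £1559.6803

£1559.68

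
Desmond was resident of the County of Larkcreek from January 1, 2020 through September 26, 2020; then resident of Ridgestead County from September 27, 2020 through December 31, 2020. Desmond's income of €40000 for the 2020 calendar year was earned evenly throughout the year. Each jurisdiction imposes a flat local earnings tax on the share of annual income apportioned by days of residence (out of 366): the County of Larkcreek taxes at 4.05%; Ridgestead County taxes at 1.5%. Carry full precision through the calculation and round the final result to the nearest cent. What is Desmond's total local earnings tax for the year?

The County of Larkcreek, January 1 – September 26, 2020: 270 days → €40000 × 4.05% × 270/366 = €1195.0820
Ridgestead County, September 27 – December 31, 2020: 96 days → €40000 × 1.5% × 96/366 = €157.3770
Total = €1352.4590

€1352.46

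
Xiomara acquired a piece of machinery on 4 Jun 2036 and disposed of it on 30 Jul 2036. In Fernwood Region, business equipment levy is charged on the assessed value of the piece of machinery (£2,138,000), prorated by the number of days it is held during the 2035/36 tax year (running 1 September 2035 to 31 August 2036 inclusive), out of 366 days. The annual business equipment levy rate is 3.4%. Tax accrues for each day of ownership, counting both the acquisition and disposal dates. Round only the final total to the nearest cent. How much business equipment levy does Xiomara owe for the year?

£11,320.89

Days held (4 Jun – 30 Jul 2036): 57 out of 366
Tax = £2,138,000 × 3.4% × 57/366 = £11,320.8852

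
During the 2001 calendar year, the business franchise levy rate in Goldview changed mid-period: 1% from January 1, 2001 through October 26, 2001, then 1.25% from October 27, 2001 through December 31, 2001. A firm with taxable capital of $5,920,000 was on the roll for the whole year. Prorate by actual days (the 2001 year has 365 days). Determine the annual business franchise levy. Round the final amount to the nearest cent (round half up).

January 1 – October 26, 2001: 299 days at 1% → $5,920,000 × 1% × 299/365 = $48,495.3425
October 27 – December 31, 2001: 66 days at 1.25% → $5,920,000 × 1.25% × 66/365 = $13,380.8219
Total = $61,876.1644

$61,876.16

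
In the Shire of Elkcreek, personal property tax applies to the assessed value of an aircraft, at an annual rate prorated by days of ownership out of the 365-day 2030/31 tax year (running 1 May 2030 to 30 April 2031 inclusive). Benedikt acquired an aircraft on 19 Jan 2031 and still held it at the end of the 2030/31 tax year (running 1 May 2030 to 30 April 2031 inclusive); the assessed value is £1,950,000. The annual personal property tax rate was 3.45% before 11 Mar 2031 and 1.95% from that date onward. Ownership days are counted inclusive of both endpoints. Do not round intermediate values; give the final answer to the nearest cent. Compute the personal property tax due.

19 Jan – 10 Mar 2031: 51 days at 3.45% → £1,950,000 × 3.45% × 51/365 = £9,400.0685
11 Mar – 30 Apr 2031: 51 days at 1.95% → £1,950,000 × 1.95% × 51/365 = £5,313.0822
Total = £14,713.1507

£14,713.15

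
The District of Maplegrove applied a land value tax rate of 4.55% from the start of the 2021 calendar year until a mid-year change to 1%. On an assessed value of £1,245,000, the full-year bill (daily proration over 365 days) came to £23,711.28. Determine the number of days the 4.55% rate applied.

Let d = days at the first rate; then 365 − d days at the second rate.
£1,245,000 × [4.55%·d + 1%·(365−d)] / 365 = £23,711.28
Solving gives d = 93, so the new rate took effect on 4 April 2021.

93 days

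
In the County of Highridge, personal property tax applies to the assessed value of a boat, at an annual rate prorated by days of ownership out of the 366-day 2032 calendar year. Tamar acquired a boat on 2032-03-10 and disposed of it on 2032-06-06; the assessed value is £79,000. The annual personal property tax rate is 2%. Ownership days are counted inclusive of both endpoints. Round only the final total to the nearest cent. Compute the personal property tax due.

Days held (2032-03-10 to 2032-06-06): 89 out of 366
Tax = £79,000 × 2% × 89/366 = £384.2077

£384.21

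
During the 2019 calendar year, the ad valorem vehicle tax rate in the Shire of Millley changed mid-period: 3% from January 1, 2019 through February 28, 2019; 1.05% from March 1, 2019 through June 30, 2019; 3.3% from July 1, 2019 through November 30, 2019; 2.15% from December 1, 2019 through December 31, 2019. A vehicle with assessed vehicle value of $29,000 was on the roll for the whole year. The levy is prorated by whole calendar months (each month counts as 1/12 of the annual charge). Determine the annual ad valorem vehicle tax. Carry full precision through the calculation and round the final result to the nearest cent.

January 1 – February 28, 2019: 2 months at 3% → $29,000 × 3% × 2/12 = $145.0000
March 1 – June 30, 2019: 4 months at 1.05% → $29,000 × 1.05% × 4/12 = $101.5000
July 1 – November 30, 2019: 5 months at 3.3% → $29,000 × 3.3% × 5/12 = $398.7500
December 1 – December 31, 2019: 1 month at 2.15% → $29,000 × 2.15% × 1/12 = $51.9583
Total = $697.2083

$697.21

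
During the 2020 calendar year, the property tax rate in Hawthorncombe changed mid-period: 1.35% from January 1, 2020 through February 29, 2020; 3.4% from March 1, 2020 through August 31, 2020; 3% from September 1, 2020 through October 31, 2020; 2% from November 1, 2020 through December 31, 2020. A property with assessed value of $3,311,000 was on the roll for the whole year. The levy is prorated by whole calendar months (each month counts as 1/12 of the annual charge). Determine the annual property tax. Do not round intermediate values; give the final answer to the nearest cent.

$91,328.42

January 1 – February 29, 2020: 2 months at 1.35% → $3,311,000 × 1.35% × 2/12 = $7,449.7500
March 1 – August 31, 2020: 6 months at 3.4% → $3,311,000 × 3.4% × 6/12 = $56,287.0000
September 1 – October 31, 2020: 2 months at 3% → $3,311,000 × 3% × 2/12 = $16,555.0000
November 1 – December 31, 2020: 2 months at 2% → $3,311,000 × 2% × 2/12 = $11,036.6667
Total = $91,328.4167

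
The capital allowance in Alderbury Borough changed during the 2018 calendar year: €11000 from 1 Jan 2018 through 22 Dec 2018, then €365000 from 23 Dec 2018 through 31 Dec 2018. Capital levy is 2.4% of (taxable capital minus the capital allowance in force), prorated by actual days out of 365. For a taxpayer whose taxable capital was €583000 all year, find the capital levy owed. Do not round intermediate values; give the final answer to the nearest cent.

1 Jan – 22 Dec 2018: 356 days, exemption €11000 → (€583000 − €11000) × 2.4% × 356/365 = €13389.5014
23 Dec – 31 Dec 2018: 9 days, exemption €365000 → (€583000 − €365000) × 2.4% × 9/365 = €129.0082
Total = €13518.5096

€13518.51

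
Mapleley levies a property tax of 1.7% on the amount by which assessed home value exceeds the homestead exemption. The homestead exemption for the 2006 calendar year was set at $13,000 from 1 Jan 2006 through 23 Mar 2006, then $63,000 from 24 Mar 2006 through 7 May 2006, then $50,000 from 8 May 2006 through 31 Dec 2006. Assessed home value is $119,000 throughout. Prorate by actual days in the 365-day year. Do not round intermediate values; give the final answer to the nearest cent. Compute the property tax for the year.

$1,287.06

1 Jan – 23 Mar 2006: 82 days, exemption $13,000 → ($119,000 − $13,000) × 1.7% × 82/365 = $404.8329
24 Mar – 7 May 2006: 45 days, exemption $63,000 → ($119,000 − $63,000) × 1.7% × 45/365 = $117.3699
8 May – 31 Dec 2006: 238 days, exemption $50,000 → ($119,000 − $50,000) × 1.7% × 238/365 = $764.8603
Total = $1,287.0630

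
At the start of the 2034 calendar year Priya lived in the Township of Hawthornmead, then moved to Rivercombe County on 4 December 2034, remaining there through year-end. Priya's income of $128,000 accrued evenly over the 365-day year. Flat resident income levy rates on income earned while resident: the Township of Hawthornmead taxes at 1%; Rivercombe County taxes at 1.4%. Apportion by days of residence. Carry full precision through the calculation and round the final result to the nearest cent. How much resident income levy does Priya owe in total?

The Township of Hawthornmead, 1 January – 3 December 2034: 337 days → $128,000 × 1% × 337/365 = $1,181.8082
Rivercombe County, 4 December – 31 December 2034: 28 days → $128,000 × 1.4% × 28/365 = $137.4685
Total = $1,319.2767

$1,319.28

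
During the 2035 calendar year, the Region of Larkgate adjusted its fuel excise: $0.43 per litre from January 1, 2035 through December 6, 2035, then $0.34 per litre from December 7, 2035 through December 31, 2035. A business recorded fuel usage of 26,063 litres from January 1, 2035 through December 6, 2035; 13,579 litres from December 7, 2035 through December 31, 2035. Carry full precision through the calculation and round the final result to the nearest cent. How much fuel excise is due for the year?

$15,823.95

January 1 – December 6, 2035: 26,063 litres at $0.43/litre → $11,207.09
December 7 – December 31, 2035: 13,579 litres at $0.34/litre → $4,616.86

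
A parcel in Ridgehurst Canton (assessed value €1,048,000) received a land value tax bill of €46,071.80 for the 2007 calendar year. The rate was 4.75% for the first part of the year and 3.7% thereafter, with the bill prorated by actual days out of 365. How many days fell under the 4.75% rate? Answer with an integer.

242 days

Let d = days at the first rate; then 365 − d days at the second rate.
€1,048,000 × [4.75%·d + 3.7%·(365−d)] / 365 = €46,071.80
Solving gives d = 242, so the new rate took effect on 31 Aug 2007.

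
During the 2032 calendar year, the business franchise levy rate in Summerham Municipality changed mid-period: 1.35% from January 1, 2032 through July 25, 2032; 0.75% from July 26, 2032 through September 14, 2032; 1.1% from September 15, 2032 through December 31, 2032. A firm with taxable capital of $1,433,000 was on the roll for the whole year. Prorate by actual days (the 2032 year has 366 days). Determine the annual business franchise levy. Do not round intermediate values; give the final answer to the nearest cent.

January 1 – July 25, 2032: 207 days at 1.35% → $1,433,000 × 1.35% × 207/366 = $10,941.3074
July 26 – September 14, 2032: 51 days at 0.75% → $1,433,000 × 0.75% × 51/366 = $1,497.6025
September 15 – December 31, 2032: 108 days at 1.1% → $1,433,000 × 1.1% × 108/366 = $4,651.3770
Total = $17,090.2869

$17,090.29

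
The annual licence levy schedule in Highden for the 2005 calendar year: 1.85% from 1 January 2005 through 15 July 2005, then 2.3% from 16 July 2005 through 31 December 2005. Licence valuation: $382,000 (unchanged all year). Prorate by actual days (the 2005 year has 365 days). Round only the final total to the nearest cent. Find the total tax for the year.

$7,862.92

1 January – 15 July 2005: 196 days at 1.85% → $382,000 × 1.85% × 196/365 = $3,794.8822
16 July – 31 December 2005: 169 days at 2.3% → $382,000 × 2.3% × 169/365 = $4,068.0384
Total = $7,862.9205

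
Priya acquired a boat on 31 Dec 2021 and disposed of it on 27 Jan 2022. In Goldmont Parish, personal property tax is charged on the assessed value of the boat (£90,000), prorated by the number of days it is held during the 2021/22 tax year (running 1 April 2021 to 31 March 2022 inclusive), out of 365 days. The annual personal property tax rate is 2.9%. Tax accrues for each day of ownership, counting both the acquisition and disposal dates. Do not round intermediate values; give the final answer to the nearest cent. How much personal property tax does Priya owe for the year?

£200.22

Days held (31 Dec 2021 – 27 Jan 2022): 28 out of 365
Tax = £90,000 × 2.9% × 28/365 = £200.2192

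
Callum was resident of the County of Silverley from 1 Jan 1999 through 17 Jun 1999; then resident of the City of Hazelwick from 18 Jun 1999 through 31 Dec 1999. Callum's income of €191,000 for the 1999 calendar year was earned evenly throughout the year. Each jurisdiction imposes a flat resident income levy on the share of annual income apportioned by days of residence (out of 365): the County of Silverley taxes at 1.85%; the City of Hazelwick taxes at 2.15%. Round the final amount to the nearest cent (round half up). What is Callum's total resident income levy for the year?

€3,842.76

The County of Silverley, 1 Jan – 17 Jun 1999: 168 days → €191,000 × 1.85% × 168/365 = €1,626.3781
The City of Hazelwick, 18 Jun – 31 Dec 1999: 197 days → €191,000 × 2.15% × 197/365 = €2,216.3849
Total = €3,842.7630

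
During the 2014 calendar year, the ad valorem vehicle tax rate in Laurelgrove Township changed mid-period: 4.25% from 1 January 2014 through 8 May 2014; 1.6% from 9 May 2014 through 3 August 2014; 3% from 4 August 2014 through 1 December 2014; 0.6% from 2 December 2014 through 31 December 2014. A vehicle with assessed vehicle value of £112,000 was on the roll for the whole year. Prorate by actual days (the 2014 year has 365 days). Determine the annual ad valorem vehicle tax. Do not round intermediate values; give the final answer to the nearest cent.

£3,256.28

1 January – 8 May 2014: 128 days at 4.25% → £112,000 × 4.25% × 128/365 = £1,669.2603
9 May – 3 August 2014: 87 days at 1.6% → £112,000 × 1.6% × 87/365 = £427.1342
4 August – 1 December 2014: 120 days at 3% → £112,000 × 3% × 120/365 = £1,104.6575
2 December – 31 December 2014: 30 days at 0.6% → £112,000 × 0.6% × 30/365 = £55.2329
Total = £3,256.2849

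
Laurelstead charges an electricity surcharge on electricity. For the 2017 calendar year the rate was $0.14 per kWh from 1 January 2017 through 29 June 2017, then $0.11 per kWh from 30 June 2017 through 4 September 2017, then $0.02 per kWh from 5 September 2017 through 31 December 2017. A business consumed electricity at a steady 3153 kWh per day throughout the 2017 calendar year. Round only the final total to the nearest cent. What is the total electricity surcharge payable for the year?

$110,134.29

1 January – 29 June 2017: 180 days × 3153 kWh/day = 567,540 kWh at $0.14/kWh → $79,455.60
30 June – 4 September 2017: 67 days × 3153 kWh/day = 211,251 kWh at $0.11/kWh → $23,237.61
5 September – 31 December 2017: 118 days × 3153 kWh/day = 372,054 kWh at $0.02/kWh → $7,441.08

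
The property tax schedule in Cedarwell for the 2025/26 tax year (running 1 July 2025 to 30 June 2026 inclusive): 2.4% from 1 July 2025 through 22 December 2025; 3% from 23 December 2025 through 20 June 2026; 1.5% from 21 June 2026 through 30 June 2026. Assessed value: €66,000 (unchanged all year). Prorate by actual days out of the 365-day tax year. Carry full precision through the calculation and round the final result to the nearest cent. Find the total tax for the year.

€1,763.01

1 July – 22 December 2025: 175 days at 2.4% → €66,000 × 2.4% × 175/365 = €759.4521
23 December 2025 – 20 June 2026: 180 days at 3% → €66,000 × 3% × 180/365 = €976.4384
21 June – 30 June 2026: 10 days at 1.5% → €66,000 × 1.5% × 10/365 = €27.1233
Total = €1,763.0137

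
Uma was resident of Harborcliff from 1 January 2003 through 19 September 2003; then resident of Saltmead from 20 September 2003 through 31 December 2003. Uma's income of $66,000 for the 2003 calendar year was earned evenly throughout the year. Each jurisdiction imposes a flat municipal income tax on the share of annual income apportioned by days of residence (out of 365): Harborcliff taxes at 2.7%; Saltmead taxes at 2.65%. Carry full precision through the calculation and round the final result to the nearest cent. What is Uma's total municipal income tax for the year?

$1,772.69

Harborcliff, 1 January – 19 September 2003: 262 days → $66,000 × 2.7% × 262/365 = $1,279.1342
Saltmead, 20 September – 31 December 2003: 103 days → $66,000 × 2.65% × 103/365 = $493.5534
Total = $1,772.6877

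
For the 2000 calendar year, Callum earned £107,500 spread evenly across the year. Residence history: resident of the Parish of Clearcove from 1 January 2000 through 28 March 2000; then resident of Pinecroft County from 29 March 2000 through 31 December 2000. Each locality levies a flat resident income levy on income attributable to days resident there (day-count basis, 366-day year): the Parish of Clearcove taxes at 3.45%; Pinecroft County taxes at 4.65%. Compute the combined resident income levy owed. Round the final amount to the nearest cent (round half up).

£4,688.59

The Parish of Clearcove, 1 January – 28 March 2000: 88 days → £107,500 × 3.45% × 88/366 = £891.7213
Pinecroft County, 29 March – 31 December 2000: 278 days → £107,500 × 4.65% × 278/366 = £3,796.8648
Total = £4,688.5861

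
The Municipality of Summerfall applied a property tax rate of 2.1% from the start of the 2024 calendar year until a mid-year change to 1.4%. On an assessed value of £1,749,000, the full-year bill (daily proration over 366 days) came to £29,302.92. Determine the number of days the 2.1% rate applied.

144 days

Let d = days at the first rate; then 366 − d days at the second rate.
£1,749,000 × [2.1%·d + 1.4%·(366−d)] / 366 = £29,302.92
Solving gives d = 144, so the new rate took effect on May 24, 2024.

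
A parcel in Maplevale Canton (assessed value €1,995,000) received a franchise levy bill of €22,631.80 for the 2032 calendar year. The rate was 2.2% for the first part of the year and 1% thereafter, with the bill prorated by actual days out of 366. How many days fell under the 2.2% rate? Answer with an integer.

41 days

Let d = days at the first rate; then 366 − d days at the second rate.
€1,995,000 × [2.2%·d + 1%·(366−d)] / 366 = €22,631.80
Solving gives d = 41, so the new rate took effect on 11 Feb 2032.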